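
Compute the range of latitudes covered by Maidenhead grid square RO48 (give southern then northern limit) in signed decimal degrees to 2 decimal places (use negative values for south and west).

Field R=17, O=14: +17·20° lon, +14·10° lat → SW at lon 160°, lat 50°.
Square 4, 8: +4·2° lon, +8·1° lat → SW at lon 168°, lat 58°.
Cell spans 2° lon × 1° lat.
south 58.00, north 59.00.

58.00, 59.00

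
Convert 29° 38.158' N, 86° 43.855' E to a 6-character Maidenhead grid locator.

Offset from 180°W / 90°S: lon 266.7309°, lat 119.6360°.
Field: lon ⌊266.7309/20⌋ = 13 → N; lat ⌊119.6360/10⌋ = 11 → L.
Square: lon ⌊6.7309/2⌋ = 3; lat ⌊9.6360/1⌋ = 9.
Subsquare: lon ⌊0.7309/0.0833333⌋ = 8 → i; lat ⌊0.6360/0.0416667⌋ = 15 → p.

NL39ip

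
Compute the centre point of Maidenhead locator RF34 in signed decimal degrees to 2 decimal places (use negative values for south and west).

Field R=17, F=5: +17·20° lon, +5·10° lat → SW at lon 160°, lat -40°.
Square 3, 4: +3·2° lon, +4·1° lat → SW at lon 166°, lat -36°.
Cell spans 2° lon × 1° lat. Centre is SW corner plus half of each.
latitude -35.50, longitude 167.00.

-35.50, 167.00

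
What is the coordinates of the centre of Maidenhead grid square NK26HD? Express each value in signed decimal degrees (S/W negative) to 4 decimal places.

16.1458, 84.6250

Field N=13, K=10: +13·20° lon, +10·10° lat → SW at lon 80°, lat 10°.
Square 2, 6: +2·2° lon, +6·1° lat → SW at lon 84°, lat 16°.
Subsquare h=7, d=3: +7·0.0833333° lon, +3·0.0416667° lat → SW at lon 84.5833°, lat 16.125°.
Cell spans 0.0833333° lon × 0.0416667° lat. Centre is SW corner plus half of each.
latitude 16.1458, longitude 84.6250.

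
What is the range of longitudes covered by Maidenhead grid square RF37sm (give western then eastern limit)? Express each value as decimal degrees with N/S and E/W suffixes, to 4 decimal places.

167.5000° E, 167.5833° E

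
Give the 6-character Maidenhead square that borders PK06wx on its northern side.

PK07wa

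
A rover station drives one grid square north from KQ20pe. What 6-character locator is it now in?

Latitude subsquare e = 4; +1 → 5 = f.
The longitude characters are unchanged.

KQ20pf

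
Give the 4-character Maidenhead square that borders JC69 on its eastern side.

Longitude square 6; +1 → 7.
The latitude characters are unchanged.

JC79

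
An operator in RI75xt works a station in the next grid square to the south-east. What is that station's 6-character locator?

RI85as

Longitude subsquare x = 23; +1 → 24, wraps to 0 = a, carry into square.
Longitude square 7; +1 → 8.
Latitude subsquare t = 19; −1 → 18 = s.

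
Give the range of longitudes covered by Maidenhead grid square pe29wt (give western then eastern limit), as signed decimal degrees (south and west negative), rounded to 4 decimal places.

Field P=15, E=4: +15·20° lon, +4·10° lat → SW at lon 120°, lat -50°.
Square 2, 9: +2·2° lon, +9·1° lat → SW at lon 124°, lat -41°.
Subsquare w=22, t=19: +22·0.0833333° lon, +19·0.0416667° lat → SW at lon 125.833°, lat -40.2083°.
Cell spans 0.0833333° lon × 0.0416667° lat.
west 125.8333, east 125.9167.

125.8333, 125.9167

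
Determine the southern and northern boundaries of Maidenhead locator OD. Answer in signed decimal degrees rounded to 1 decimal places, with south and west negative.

-60.0, -50.0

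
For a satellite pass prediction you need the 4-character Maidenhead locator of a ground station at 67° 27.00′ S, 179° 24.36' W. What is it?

Shift to the Maidenhead origin (180°W, 90°S): lon 0.59, lat 22.55.
Field (20°×10°, letters A–R): lon ⌊0.59/20⌋ = 0 → A; lat ⌊22.55/10⌋ = 2 → C.
Square (2°×1°, digits 0–9): lon ⌊0.59/2⌋ = 0; lat ⌊2.55/1⌋ = 2.

AC02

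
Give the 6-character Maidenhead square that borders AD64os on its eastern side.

AD64ps

Longitude subsquare o = 14; +1 → 15 = p.
The latitude characters are unchanged.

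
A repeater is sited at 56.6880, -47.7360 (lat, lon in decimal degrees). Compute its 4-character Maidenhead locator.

GO66

Shift to the Maidenhead origin (180°W, 90°S): lon 132.26, lat 146.69.
Field (20°×10°, letters A–R): lon ⌊132.26/20⌋ = 6 → G; lat ⌊146.69/10⌋ = 14 → O.
Square (2°×1°, digits 0–9): lon ⌊12.26/2⌋ = 6; lat ⌊6.69/1⌋ = 6.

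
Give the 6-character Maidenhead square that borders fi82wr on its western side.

Longitude subsquare w = 22; −1 → 21 = v.
The latitude characters are unchanged.

FI82vr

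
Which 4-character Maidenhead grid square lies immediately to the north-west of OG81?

Longitude square 8; −1 → 7.
Latitude square 1; +1 → 2.

OG72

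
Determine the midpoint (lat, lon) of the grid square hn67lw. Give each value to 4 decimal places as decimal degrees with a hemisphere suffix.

47.9375° N, 27.0417° W

Field H=7, N=13: +7·20° lon, +13·10° lat → SW at lon -40°, lat 40°.
Square 6, 7: +6·2° lon, +7·1° lat → SW at lon -28°, lat 47°.
Subsquare l=11, w=22: +11·0.0833333° lon, +22·0.0416667° lat → SW at lon -27.0833°, lat 47.9167°.
Cell spans 0.0833333° lon × 0.0416667° lat. Centre is SW corner plus half of each.
latitude 47.9375° N, longitude 27.0417° W.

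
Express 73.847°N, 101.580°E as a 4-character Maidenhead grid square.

OQ03

Offset from 180°W / 90°S: lon 281.58°, lat 163.85°.
Field (20°×10°, letters A–R): lon ⌊281.58/20⌋ = 14 → O; lat ⌊163.85/10⌋ = 16 → Q.
Square (2°×1°, digits 0–9): lon ⌊1.58/2⌋ = 0; lat ⌊3.85/1⌋ = 3.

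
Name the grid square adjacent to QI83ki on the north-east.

Longitude subsquare k = 10; +1 → 11 = l.
Latitude subsquare i = 8; +1 → 9 = j.

QI83lj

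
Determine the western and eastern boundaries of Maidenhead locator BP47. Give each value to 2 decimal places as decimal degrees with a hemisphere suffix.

Field B=1, P=15: +1·20° lon, +15·10° lat → SW at lon -160°, lat 60°.
Square 4, 7: +4·2° lon, +7·1° lat → SW at lon -152°, lat 67°.
Cell spans 2° lon × 1° lat.
west 152.00° W, east 150.00° W.

152.00° W, 150.00° W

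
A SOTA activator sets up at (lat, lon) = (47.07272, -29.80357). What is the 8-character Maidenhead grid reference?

HN57cb37

Add 180° to longitude and 90° to latitude: 150.19643, 137.07272.
Field: 150.19643/20 → 7 → H, 137.07272/10 → 13 → N; chars HN.
Square: 10.19643/2 → 5, 7.07272/1 → 7; chars 57.
Subsquare: 0.19643/0.0833333 → 2 → c, 0.07272/0.0416667 → 1 → b; chars cb.
Extended square: 0.02976/0.00833333 → 3, 0.03105/0.00416667 → 7; chars 37.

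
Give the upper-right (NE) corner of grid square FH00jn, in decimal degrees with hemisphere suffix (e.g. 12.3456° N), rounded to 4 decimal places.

19.4167° S, 79.1667° W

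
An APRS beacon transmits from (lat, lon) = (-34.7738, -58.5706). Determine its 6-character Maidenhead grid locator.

Add 180° to longitude and 90° to latitude: 121.4294, 55.2262.
Field: 121.4294/20 → 6 → G, 55.2262/10 → 5 → F; chars GF.
Square: 1.4294/2 → 0, 5.2262/1 → 5; chars 05.
Subsquare: 1.4294/0.0833333 → 17 → r, 0.2262/0.0416667 → 5 → f; chars rf.

GF05rf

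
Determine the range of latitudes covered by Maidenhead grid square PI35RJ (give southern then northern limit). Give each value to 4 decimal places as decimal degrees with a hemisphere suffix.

Field P=15, I=8: +15·20° lon, +8·10° lat → SW at lon 120°, lat -10°.
Square 3, 5: +3·2° lon, +5·1° lat → SW at lon 126°, lat -5°.
Subsquare r=17, j=9: +17·0.0833333° lon, +9·0.0416667° lat → SW at lon 127.417°, lat -4.625°.
Cell spans 0.0833333° lon × 0.0416667° lat.
south 4.6250° S, north 4.5833° S.

4.6250° S, 4.5833° S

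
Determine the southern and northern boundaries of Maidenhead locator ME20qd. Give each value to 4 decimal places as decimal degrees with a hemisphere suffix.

49.8750° S, 49.8333° S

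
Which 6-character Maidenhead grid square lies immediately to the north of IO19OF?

IO19og

Latitude subsquare f = 5; +1 → 6 = g.
The longitude characters are unchanged.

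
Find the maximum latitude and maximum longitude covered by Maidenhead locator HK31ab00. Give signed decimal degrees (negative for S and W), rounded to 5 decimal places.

11.04583, -33.99167

Field H=7, K=10: +7·20° lon, +10·10° lat → SW at lon -40°, lat 10°.
Square 3, 1: +3·2° lon, +1·1° lat → SW at lon -34°, lat 11°.
Subsquare a=0, b=1: +0·0.0833333° lon, +1·0.0416667° lat → SW at lon -34°, lat 11.0417°.
Extended square 0, 0: +0·0.00833333° lon, +0·0.00416667° lat → SW at lon -34°, lat 11.0417°.
Cell spans 0.00833333° lon × 0.00416667° lat. NE corner is SW corner plus one full cell.
latitude 11.04583, longitude -33.99167.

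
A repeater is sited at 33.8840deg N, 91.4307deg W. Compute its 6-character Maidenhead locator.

EM43gv

Shift to the Maidenhead origin (180°W, 90°S): lon 88.5693, lat 123.8840.
Field: lon ⌊88.5693/20⌋ = 4 → E; lat ⌊123.8840/10⌋ = 12 → M.
Square: lon ⌊8.5693/2⌋ = 4; lat ⌊3.8840/1⌋ = 3.
Subsquare: lon ⌊0.5693/0.0833333⌋ = 6 → g; lat ⌊0.8840/0.0416667⌋ = 21 → v.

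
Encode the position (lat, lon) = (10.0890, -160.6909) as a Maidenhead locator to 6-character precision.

AK90pc

Offset from 180°W / 90°S: lon 19.3091°, lat 100.0890°.
Field: lon ⌊19.3091/20⌋ = 0 → A; lat ⌊100.0890/10⌋ = 10 → K.
Square: lon ⌊19.3091/2⌋ = 9; lat ⌊0.0890/1⌋ = 0.
Subsquare: lon ⌊1.3091/0.0833333⌋ = 15 → p; lat ⌊0.0890/0.0416667⌋ = 2 → c.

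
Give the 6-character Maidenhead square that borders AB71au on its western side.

Longitude subsquare a = 0; −1 → -1, wraps to 23 = x, carry into square.
Longitude square 7; −1 → 6.
The latitude characters are unchanged.

AB61xu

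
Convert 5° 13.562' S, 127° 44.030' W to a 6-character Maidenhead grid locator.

CI64ds

Offset from 180°W / 90°S: lon 52.2662°, lat 84.7740°.
Field: lon ⌊52.2662/20⌋ = 2 → C; lat ⌊84.7740/10⌋ = 8 → I.
Square: lon ⌊12.2662/2⌋ = 6; lat ⌊4.7740/1⌋ = 4.
Subsquare: lon ⌊0.2662/0.0833333⌋ = 3 → d; lat ⌊0.7740/0.0416667⌋ = 18 → s.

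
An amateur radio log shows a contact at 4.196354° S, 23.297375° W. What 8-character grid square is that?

HI85it42

Add 180° to longitude and 90° to latitude: 156.70263, 85.80365.
Field (20°×10°, letters A–R): lon ⌊156.70263/20⌋ = 7 → H; lat ⌊85.80365/10⌋ = 8 → I.
Square (2°×1°, digits 0–9): lon ⌊16.70263/2⌋ = 8; lat ⌊5.80365/1⌋ = 5.
Subsquare (5′×2.5′, letters a–x): lon ⌊0.70263/0.0833333⌋ = 8 → i; lat ⌊0.80365/0.0416667⌋ = 19 → t.
Extended square (30″×15″, digits 0–9): lon ⌊0.03596/0.00833333⌋ = 4; lat ⌊0.01198/0.00416667⌋ = 2.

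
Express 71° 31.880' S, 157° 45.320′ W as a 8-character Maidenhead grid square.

Shift to the Maidenhead origin (180°W, 90°S): lon 22.24467, lat 18.46867.
Field: 22.24467/20 → 1 → B, 18.46867/10 → 1 → B; chars BB.
Square: 2.24467/2 → 1, 8.46867/1 → 8; chars 18.
Subsquare: 0.24467/0.0833333 → 2 → c, 0.46867/0.0416667 → 11 → l; chars cl.
Extended square: 0.07800/0.00833333 → 9, 0.01033/0.00416667 → 2; chars 92.

BB18cl92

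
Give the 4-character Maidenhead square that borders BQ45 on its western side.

Longitude square 4; −1 → 3.
The latitude characters are unchanged.

BQ35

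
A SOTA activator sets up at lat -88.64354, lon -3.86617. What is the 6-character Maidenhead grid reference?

IA81bi

Shift to the Maidenhead origin (180°W, 90°S): lon 176.1338, lat 1.3565.
Field: lon ⌊176.1338/20⌋ = 8 → I; lat ⌊1.3565/10⌋ = 0 → A.
Square: lon ⌊16.1338/2⌋ = 8; lat ⌊1.3565/1⌋ = 1.
Subsquare: lon ⌊0.1338/0.0833333⌋ = 1 → b; lat ⌊0.3565/0.0416667⌋ = 8 → i.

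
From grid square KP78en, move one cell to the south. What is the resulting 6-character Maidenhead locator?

Latitude subsquare n = 13; −1 → 12 = m.
The longitude characters are unchanged.

KP78em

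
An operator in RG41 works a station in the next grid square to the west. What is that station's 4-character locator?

RG31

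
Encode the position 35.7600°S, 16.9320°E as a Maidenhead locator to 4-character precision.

Shift to the Maidenhead origin (180°W, 90°S): lon 196.93, lat 54.24.
Field (20°×10°, letters A–R): 196.93/20 → 9 → J, 54.24/10 → 5 → F; chars JF.
Square (2°×1°, digits 0–9): 16.93/2 → 8, 4.24/1 → 4; chars 84.

JF84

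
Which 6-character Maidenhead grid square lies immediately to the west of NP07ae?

Longitude subsquare a = 0; −1 → -1, wraps to 23 = x, carry into square.
Longitude square 0; −1 → -1, wraps to 9, carry into field.
Longitude field N = 13; −1 → 12 = M.
The latitude characters are unchanged.

MP97xe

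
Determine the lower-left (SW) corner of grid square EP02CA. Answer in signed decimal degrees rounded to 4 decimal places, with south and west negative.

62.0000, -99.8333

Field E=4, P=15: +4·20° lon, +15·10° lat → SW at lon -100°, lat 60°.
Square 0, 2: +0·2° lon, +2·1° lat → SW at lon -100°, lat 62°.
Subsquare c=2, a=0: +2·0.0833333° lon, +0·0.0416667° lat → SW at lon -99.8333°, lat 62°.
latitude 62.0000, longitude -99.8333.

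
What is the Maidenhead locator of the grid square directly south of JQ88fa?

JQ87fx

Latitude subsquare a = 0; −1 → -1, wraps to 23 = x, carry into square.
Latitude square 8; −1 → 7.
The longitude characters are unchanged.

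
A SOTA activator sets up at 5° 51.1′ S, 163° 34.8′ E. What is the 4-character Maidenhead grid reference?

Offset from 180°W / 90°S: lon 343.58°, lat 84.15°.
Field: 343.58/20 → 17 → R, 84.15/10 → 8 → I; chars RI.
Square: 3.58/2 → 1, 4.15/1 → 4; chars 14.

RI14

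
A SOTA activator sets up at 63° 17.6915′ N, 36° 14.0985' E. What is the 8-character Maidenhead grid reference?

Add 180° to longitude and 90° to latitude: 216.23497, 153.29486.
Field: lon ⌊216.23497/20⌋ = 10 → K; lat ⌊153.29486/10⌋ = 15 → P.
Square: lon ⌊16.23497/2⌋ = 8; lat ⌊3.29486/1⌋ = 3.
Subsquare: lon ⌊0.23497/0.0833333⌋ = 2 → c; lat ⌊0.29486/0.0416667⌋ = 7 → h.
Extended square: lon ⌊0.06831/0.00833333⌋ = 8; lat ⌊0.00319/0.00416667⌋ = 0.

KP83ch80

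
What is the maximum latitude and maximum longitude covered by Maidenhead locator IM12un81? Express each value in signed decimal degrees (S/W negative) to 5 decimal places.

32.55000, -16.25833

Field I=8, M=12: +8·20° lon, +12·10° lat → SW at lon -20°, lat 30°.
Square 1, 2: +1·2° lon, +2·1° lat → SW at lon -18°, lat 32°.
Subsquare u=20, n=13: +20·0.0833333° lon, +13·0.0416667° lat → SW at lon -16.3333°, lat 32.5417°.
Extended square 8, 1: +8·0.00833333° lon, +1·0.00416667° lat → SW at lon -16.2667°, lat 32.5458°.
Cell spans 0.00833333° lon × 0.00416667° lat. NE corner is SW corner plus one full cell.
latitude 32.55000, longitude -16.25833.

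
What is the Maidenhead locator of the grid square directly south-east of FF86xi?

FF96ah

Longitude subsquare x = 23; +1 → 24, wraps to 0 = a, carry into square.
Longitude square 8; +1 → 9.
Latitude subsquare i = 8; −1 → 7 = h.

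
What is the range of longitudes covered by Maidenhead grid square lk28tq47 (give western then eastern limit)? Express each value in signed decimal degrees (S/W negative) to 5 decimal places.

Field L=11, K=10: +11·20° lon, +10·10° lat → SW at lon 40°, lat 10°.
Square 2, 8: +2·2° lon, +8·1° lat → SW at lon 44°, lat 18°.
Subsquare t=19, q=16: +19·0.0833333° lon, +16·0.0416667° lat → SW at lon 45.5833°, lat 18.6667°.
Extended square 4, 7: +4·0.00833333° lon, +7·0.00416667° lat → SW at lon 45.6167°, lat 18.6958°.
Cell spans 0.00833333° lon × 0.00416667° lat.
west 45.61667, east 45.62500.

45.61667, 45.62500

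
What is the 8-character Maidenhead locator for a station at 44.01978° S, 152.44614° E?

QE65fx35

Shift to the Maidenhead origin (180°W, 90°S): lon 332.44614, lat 45.98022.
Field: 332.44614/20 → 16 → Q, 45.98022/10 → 4 → E; chars QE.
Square: 12.44614/2 → 6, 5.98022/1 → 5; chars 65.
Subsquare: 0.44614/0.0833333 → 5 → f, 0.98022/0.0416667 → 23 → x; chars fx.
Extended square: 0.02947/0.00833333 → 3, 0.02189/0.00416667 → 5; chars 35.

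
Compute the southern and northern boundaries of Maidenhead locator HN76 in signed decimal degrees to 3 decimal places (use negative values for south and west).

46.000, 47.000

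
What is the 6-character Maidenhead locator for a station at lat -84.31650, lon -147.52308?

Shift to the Maidenhead origin (180°W, 90°S): lon 32.4769, lat 5.6835.
Field: lon ⌊32.4769/20⌋ = 1 → B; lat ⌊5.6835/10⌋ = 0 → A.
Square: lon ⌊12.4769/2⌋ = 6; lat ⌊5.6835/1⌋ = 5.
Subsquare: lon ⌊0.4769/0.0833333⌋ = 5 → f; lat ⌊0.6835/0.0416667⌋ = 16 → q.

BA65fq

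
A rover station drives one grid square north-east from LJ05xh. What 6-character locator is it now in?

Longitude subsquare x = 23; +1 → 24, wraps to 0 = a, carry into square.
Longitude square 0; +1 → 1.
Latitude subsquare h = 7; +1 → 8 = i.

LJ15ai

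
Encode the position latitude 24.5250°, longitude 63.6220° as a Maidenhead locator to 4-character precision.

ML14

Offset from 180°W / 90°S: lon 243.62°, lat 114.53°.
Field: lon ⌊243.62/20⌋ = 12 → M; lat ⌊114.53/10⌋ = 11 → L.
Square: lon ⌊3.62/2⌋ = 1; lat ⌊4.53/1⌋ = 4.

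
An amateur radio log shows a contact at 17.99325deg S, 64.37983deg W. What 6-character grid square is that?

FH72ta

Offset from 180°W / 90°S: lon 115.6202°, lat 72.0067°.
Field: 115.6202/20 → 5 → F, 72.0067/10 → 7 → H; chars FH.
Square: 15.6202/2 → 7, 2.0067/1 → 2; chars 72.
Subsquare: 1.6202/0.0833333 → 19 → t, 0.0067/0.0416667 → 0 → a; chars ta.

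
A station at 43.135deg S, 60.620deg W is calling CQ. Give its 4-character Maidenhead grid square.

Shift to the Maidenhead origin (180°W, 90°S): lon 119.38, lat 46.87.
Field (20°×10°, letters A–R): lon ⌊119.38/20⌋ = 5 → F; lat ⌊46.87/10⌋ = 4 → E.
Square (2°×1°, digits 0–9): lon ⌊19.38/2⌋ = 9; lat ⌊6.87/1⌋ = 6.

FE96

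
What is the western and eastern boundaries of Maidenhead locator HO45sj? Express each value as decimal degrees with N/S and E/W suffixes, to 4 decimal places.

30.5000° W, 30.4167° W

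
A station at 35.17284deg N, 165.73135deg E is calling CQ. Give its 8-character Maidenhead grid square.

RM25ue71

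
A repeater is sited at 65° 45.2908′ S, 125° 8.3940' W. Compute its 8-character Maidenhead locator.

Shift to the Maidenhead origin (180°W, 90°S): lon 54.86010, lat 24.24515.
Field (20°×10°, letters A–R): 54.86010/20 → 2 → C, 24.24515/10 → 2 → C; chars CC.
Square (2°×1°, digits 0–9): 14.86010/2 → 7, 4.24515/1 → 4; chars 74.
Subsquare (5′×2.5′, letters a–x): 0.86010/0.0833333 → 10 → k, 0.24515/0.0416667 → 5 → f; chars kf.
Extended square (30″×15″, digits 0–9): 0.02677/0.00833333 → 3, 0.03682/0.00416667 → 8; chars 38.

CC74kf38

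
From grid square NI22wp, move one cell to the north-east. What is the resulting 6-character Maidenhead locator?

Longitude subsquare w = 22; +1 → 23 = x.
Latitude subsquare p = 15; +1 → 16 = q.

NI22xq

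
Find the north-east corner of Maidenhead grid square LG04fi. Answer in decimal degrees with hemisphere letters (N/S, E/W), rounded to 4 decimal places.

Field L=11, G=6: +11·20° lon, +6·10° lat → SW at lon 40°, lat -30°.
Square 0, 4: +0·2° lon, +4·1° lat → SW at lon 40°, lat -26°.
Subsquare f=5, i=8: +5·0.0833333° lon, +8·0.0416667° lat → SW at lon 40.4167°, lat -25.6667°.
Cell spans 0.0833333° lon × 0.0416667° lat. NE corner is SW corner plus one full cell.
latitude 25.6250° S, longitude 40.5000° E.

25.6250° S, 40.5000° E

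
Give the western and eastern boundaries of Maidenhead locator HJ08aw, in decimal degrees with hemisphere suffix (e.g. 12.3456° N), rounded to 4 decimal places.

40.0000° W, 39.9167° W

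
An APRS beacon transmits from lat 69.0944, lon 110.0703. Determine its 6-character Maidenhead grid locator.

Offset from 180°W / 90°S: lon 290.0703°, lat 159.0944°.
Field: lon ⌊290.0703/20⌋ = 14 → O; lat ⌊159.0944/10⌋ = 15 → P.
Square: lon ⌊10.0703/2⌋ = 5; lat ⌊9.0944/1⌋ = 9.
Subsquare: lon ⌊0.0703/0.0833333⌋ = 0 → a; lat ⌊0.0944/0.0416667⌋ = 2 → c.

OP59ac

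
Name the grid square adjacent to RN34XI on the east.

RN44ai

Longitude subsquare x = 23; +1 → 24, wraps to 0 = a, carry into square.
Longitude square 3; +1 → 4.
The latitude characters are unchanged.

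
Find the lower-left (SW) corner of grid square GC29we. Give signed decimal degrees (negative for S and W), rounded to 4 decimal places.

-60.8333, -54.1667

Field G=6, C=2: +6·20° lon, +2·10° lat → SW at lon -60°, lat -70°.
Square 2, 9: +2·2° lon, +9·1° lat → SW at lon -56°, lat -61°.
Subsquare w=22, e=4: +22·0.0833333° lon, +4·0.0416667° lat → SW at lon -54.1667°, lat -60.8333°.
latitude -60.8333, longitude -54.1667.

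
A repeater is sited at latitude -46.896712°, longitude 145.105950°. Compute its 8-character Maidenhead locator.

Offset from 180°W / 90°S: lon 325.10595°, lat 43.10329°.
Field (20°×10°, letters A–R): lon ⌊325.10595/20⌋ = 16 → Q; lat ⌊43.10329/10⌋ = 4 → E.
Square (2°×1°, digits 0–9): lon ⌊5.10595/2⌋ = 2; lat ⌊3.10329/1⌋ = 3.
Subsquare (5′×2.5′, letters a–x): lon ⌊1.10595/0.0833333⌋ = 13 → n; lat ⌊0.10329/0.0416667⌋ = 2 → c.
Extended square (30″×15″, digits 0–9): lon ⌊0.02262/0.00833333⌋ = 2; lat ⌊0.01995/0.00416667⌋ = 4.

QE23nc24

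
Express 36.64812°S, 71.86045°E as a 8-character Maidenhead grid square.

MF53wi34

Shift to the Maidenhead origin (180°W, 90°S): lon 251.86045, lat 53.35188.
Field (20°×10°, letters A–R): 251.86045/20 → 12 → M, 53.35188/10 → 5 → F; chars MF.
Square (2°×1°, digits 0–9): 11.86045/2 → 5, 3.35188/1 → 3; chars 53.
Subsquare (5′×2.5′, letters a–x): 1.86045/0.0833333 → 22 → w, 0.35188/0.0416667 → 8 → i; chars wi.
Extended square (30″×15″, digits 0–9): 0.02712/0.00833333 → 3, 0.01855/0.00416667 → 4; chars 34.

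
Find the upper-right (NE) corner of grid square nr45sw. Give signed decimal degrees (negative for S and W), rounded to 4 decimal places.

85.9583, 89.5833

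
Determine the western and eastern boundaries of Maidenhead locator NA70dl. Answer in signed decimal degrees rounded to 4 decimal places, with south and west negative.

Field N=13, A=0: +13·20° lon, +0·10° lat → SW at lon 80°, lat -90°.
Square 7, 0: +7·2° lon, +0·1° lat → SW at lon 94°, lat -90°.
Subsquare d=3, l=11: +3·0.0833333° lon, +11·0.0416667° lat → SW at lon 94.25°, lat -89.5417°.
Cell spans 0.0833333° lon × 0.0416667° lat.
west 94.2500, east 94.3333.

94.2500, 94.3333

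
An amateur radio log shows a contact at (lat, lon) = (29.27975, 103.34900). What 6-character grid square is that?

OL19qg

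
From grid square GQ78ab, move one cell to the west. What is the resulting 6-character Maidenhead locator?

Longitude subsquare a = 0; −1 → -1, wraps to 23 = x, carry into square.
Longitude square 7; −1 → 6.
The latitude characters are unchanged.

GQ68xb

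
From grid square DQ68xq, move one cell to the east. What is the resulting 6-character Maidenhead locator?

DQ78aq

Longitude subsquare x = 23; +1 → 24, wraps to 0 = a, carry into square.
Longitude square 6; +1 → 7.
The latitude characters are unchanged.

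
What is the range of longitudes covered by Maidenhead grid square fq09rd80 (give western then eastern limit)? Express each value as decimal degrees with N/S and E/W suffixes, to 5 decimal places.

Field F=5, Q=16: +5·20° lon, +16·10° lat → SW at lon -80°, lat 70°.
Square 0, 9: +0·2° lon, +9·1° lat → SW at lon -80°, lat 79°.
Subsquare r=17, d=3: +17·0.0833333° lon, +3·0.0416667° lat → SW at lon -78.5833°, lat 79.125°.
Extended square 8, 0: +8·0.00833333° lon, +0·0.00416667° lat → SW at lon -78.5167°, lat 79.125°.
Cell spans 0.00833333° lon × 0.00416667° lat.
west 78.51667° W, east 78.50833° W.

78.51667° W, 78.50833° W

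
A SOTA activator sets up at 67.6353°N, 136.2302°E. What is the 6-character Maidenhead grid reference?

PP87cp

Add 180° to longitude and 90° to latitude: 316.2302, 157.6353.
Field: lon ⌊316.2302/20⌋ = 15 → P; lat ⌊157.6353/10⌋ = 15 → P.
Square: lon ⌊16.2302/2⌋ = 8; lat ⌊7.6353/1⌋ = 7.
Subsquare: lon ⌊0.2302/0.0833333⌋ = 2 → c; lat ⌊0.6353/0.0416667⌋ = 15 → p.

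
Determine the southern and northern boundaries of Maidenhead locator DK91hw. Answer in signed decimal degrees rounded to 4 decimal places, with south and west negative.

Field D=3, K=10: +3·20° lon, +10·10° lat → SW at lon -120°, lat 10°.
Square 9, 1: +9·2° lon, +1·1° lat → SW at lon -102°, lat 11°.
Subsquare h=7, w=22: +7·0.0833333° lon, +22·0.0416667° lat → SW at lon -101.417°, lat 11.9167°.
Cell spans 0.0833333° lon × 0.0416667° lat.
south 11.9167, north 11.9583.

11.9167, 11.9583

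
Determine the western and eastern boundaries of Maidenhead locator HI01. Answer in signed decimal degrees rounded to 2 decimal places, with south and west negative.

-40.00, -38.00

Field H=7, I=8: +7·20° lon, +8·10° lat → SW at lon -40°, lat -10°.
Square 0, 1: +0·2° lon, +1·1° lat → SW at lon -40°, lat -9°.
Cell spans 2° lon × 1° lat.
west -40.00, east -38.00.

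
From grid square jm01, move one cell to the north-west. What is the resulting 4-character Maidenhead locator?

Longitude square 0; −1 → -1, wraps to 9, carry into field.
Longitude field J = 9; −1 → 8 = I.
Latitude square 1; +1 → 2.

IM92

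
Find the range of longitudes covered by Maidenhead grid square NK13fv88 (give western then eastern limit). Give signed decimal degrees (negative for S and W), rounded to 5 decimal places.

82.48333, 82.49167

Field N=13, K=10: +13·20° lon, +10·10° lat → SW at lon 80°, lat 10°.
Square 1, 3: +1·2° lon, +3·1° lat → SW at lon 82°, lat 13°.
Subsquare f=5, v=21: +5·0.0833333° lon, +21·0.0416667° lat → SW at lon 82.4167°, lat 13.875°.
Extended square 8, 8: +8·0.00833333° lon, +8·0.00416667° lat → SW at lon 82.4833°, lat 13.9083°.
Cell spans 0.00833333° lon × 0.00416667° lat.
west 82.48333, east 82.49167.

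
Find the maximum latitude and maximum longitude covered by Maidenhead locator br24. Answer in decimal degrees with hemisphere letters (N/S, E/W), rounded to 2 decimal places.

85.00° N, 154.00° W

Field B=1, R=17: +1·20° lon, +17·10° lat → SW at lon -160°, lat 80°.
Square 2, 4: +2·2° lon, +4·1° lat → SW at lon -156°, lat 84°.
Cell spans 2° lon × 1° lat. NE corner is SW corner plus one full cell.
latitude 85.00° N, longitude 154.00° W.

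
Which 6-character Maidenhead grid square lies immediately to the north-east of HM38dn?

HM38eo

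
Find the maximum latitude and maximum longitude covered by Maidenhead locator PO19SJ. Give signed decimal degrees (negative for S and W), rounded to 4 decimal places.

59.4167, 123.5833

Field P=15, O=14: +15·20° lon, +14·10° lat → SW at lon 120°, lat 50°.
Square 1, 9: +1·2° lon, +9·1° lat → SW at lon 122°, lat 59°.
Subsquare s=18, j=9: +18·0.0833333° lon, +9·0.0416667° lat → SW at lon 123.5°, lat 59.375°.
Cell spans 0.0833333° lon × 0.0416667° lat. NE corner is SW corner plus one full cell.
latitude 59.4167, longitude 123.5833.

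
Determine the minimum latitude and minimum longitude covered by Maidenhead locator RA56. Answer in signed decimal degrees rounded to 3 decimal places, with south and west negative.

Field R=17, A=0: +17·20° lon, +0·10° lat → SW at lon 160°, lat -90°.
Square 5, 6: +5·2° lon, +6·1° lat → SW at lon 170°, lat -84°.
latitude -84.000, longitude 170.000.

-84.000, 170.000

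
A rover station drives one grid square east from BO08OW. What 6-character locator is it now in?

BO08pw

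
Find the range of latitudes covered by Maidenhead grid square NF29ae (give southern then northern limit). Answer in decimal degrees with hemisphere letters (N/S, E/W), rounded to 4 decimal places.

Field N=13, F=5: +13·20° lon, +5·10° lat → SW at lon 80°, lat -40°.
Square 2, 9: +2·2° lon, +9·1° lat → SW at lon 84°, lat -31°.
Subsquare a=0, e=4: +0·0.0833333° lon, +4·0.0416667° lat → SW at lon 84°, lat -30.8333°.
Cell spans 0.0833333° lon × 0.0416667° lat.
south 30.8333° S, north 30.7917° S.

30.8333° S, 30.7917° S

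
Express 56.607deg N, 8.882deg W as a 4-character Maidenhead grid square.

IO56

Add 180° to longitude and 90° to latitude: 171.12, 146.61.
Field: 171.12/20 → 8 → I, 146.61/10 → 14 → O; chars IO.
Square: 11.12/2 → 5, 6.61/1 → 6; chars 56.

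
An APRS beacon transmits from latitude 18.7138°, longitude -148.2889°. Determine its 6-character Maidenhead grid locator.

BK58ur

Add 180° to longitude and 90° to latitude: 31.7111, 108.7138.
Field: 31.7111/20 → 1 → B, 108.7138/10 → 10 → K; chars BK.
Square: 11.7111/2 → 5, 8.7138/1 → 8; chars 58.
Subsquare: 1.7111/0.0833333 → 20 → u, 0.7138/0.0416667 → 17 → r; chars ur.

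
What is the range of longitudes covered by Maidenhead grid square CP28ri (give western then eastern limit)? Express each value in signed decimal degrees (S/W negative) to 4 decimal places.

-134.5833, -134.5000

Field C=2, P=15: +2·20° lon, +15·10° lat → SW at lon -140°, lat 60°.
Square 2, 8: +2·2° lon, +8·1° lat → SW at lon -136°, lat 68°.
Subsquare r=17, i=8: +17·0.0833333° lon, +8·0.0416667° lat → SW at lon -134.583°, lat 68.3333°.
Cell spans 0.0833333° lon × 0.0416667° lat.
west -134.5833, east -134.5000.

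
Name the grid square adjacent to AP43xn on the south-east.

AP53am

Longitude subsquare x = 23; +1 → 24, wraps to 0 = a, carry into square.
Longitude square 4; +1 → 5.
Latitude subsquare n = 13; −1 → 12 = m.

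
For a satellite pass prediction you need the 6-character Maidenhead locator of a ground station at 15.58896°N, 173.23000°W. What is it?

AK35jo

Shift to the Maidenhead origin (180°W, 90°S): lon 6.7700, lat 105.5890.
Field: 6.7700/20 → 0 → A, 105.5890/10 → 10 → K; chars AK.
Square: 6.7700/2 → 3, 5.5890/1 → 5; chars 35.
Subsquare: 0.7700/0.0833333 → 9 → j, 0.5890/0.0416667 → 14 → o; chars jo.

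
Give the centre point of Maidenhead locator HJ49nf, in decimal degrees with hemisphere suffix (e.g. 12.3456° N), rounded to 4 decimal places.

Field H=7, J=9: +7·20° lon, +9·10° lat → SW at lon -40°, lat 0°.
Square 4, 9: +4·2° lon, +9·1° lat → SW at lon -32°, lat 9°.
Subsquare n=13, f=5: +13·0.0833333° lon, +5·0.0416667° lat → SW at lon -30.9167°, lat 9.20833°.
Cell spans 0.0833333° lon × 0.0416667° lat. Centre is SW corner plus half of each.
latitude 9.2292° N, longitude 30.8750° W.

9.2292° N, 30.8750° W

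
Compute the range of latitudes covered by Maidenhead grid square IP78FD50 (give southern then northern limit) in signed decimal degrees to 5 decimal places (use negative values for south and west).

Field I=8, P=15: +8·20° lon, +15·10° lat → SW at lon -20°, lat 60°.
Square 7, 8: +7·2° lon, +8·1° lat → SW at lon -6°, lat 68°.
Subsquare f=5, d=3: +5·0.0833333° lon, +3·0.0416667° lat → SW at lon -5.58333°, lat 68.125°.
Extended square 5, 0: +5·0.00833333° lon, +0·0.00416667° lat → SW at lon -5.54167°, lat 68.125°.
Cell spans 0.00833333° lon × 0.00416667° lat.
south 68.12500, north 68.12917.

68.12500, 68.12917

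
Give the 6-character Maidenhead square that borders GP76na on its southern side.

GP75nx

Latitude subsquare a = 0; −1 → -1, wraps to 23 = x, carry into square.
Latitude square 6; −1 → 5.
The longitude characters are unchanged.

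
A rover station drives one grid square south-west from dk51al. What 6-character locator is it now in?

Longitude subsquare a = 0; −1 → -1, wraps to 23 = x, carry into square.
Longitude square 5; −1 → 4.
Latitude subsquare l = 11; −1 → 10 = k.

DK41xk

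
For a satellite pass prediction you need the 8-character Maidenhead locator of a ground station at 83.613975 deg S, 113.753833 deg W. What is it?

DA36cj92

Offset from 180°W / 90°S: lon 66.24617°, lat 6.38603°.
Field: lon ⌊66.24617/20⌋ = 3 → D; lat ⌊6.38603/10⌋ = 0 → A.
Square: lon ⌊6.24617/2⌋ = 3; lat ⌊6.38603/1⌋ = 6.
Subsquare: lon ⌊0.24617/0.0833333⌋ = 2 → c; lat ⌊0.38603/0.0416667⌋ = 9 → j.
Extended square: lon ⌊0.07950/0.00833333⌋ = 9; lat ⌊0.01103/0.00416667⌋ = 2.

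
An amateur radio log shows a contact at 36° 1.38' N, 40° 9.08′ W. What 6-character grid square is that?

GM96wa

Add 180° to longitude and 90° to latitude: 139.8487, 126.0230.
Field: lon ⌊139.8487/20⌋ = 6 → G; lat ⌊126.0230/10⌋ = 12 → M.
Square: lon ⌊19.8487/2⌋ = 9; lat ⌊6.0230/1⌋ = 6.
Subsquare: lon ⌊1.8487/0.0833333⌋ = 22 → w; lat ⌊0.0230/0.0416667⌋ = 0 → a.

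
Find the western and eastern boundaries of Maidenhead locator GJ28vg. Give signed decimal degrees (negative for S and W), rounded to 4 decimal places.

-54.2500, -54.1667

Field G=6, J=9: +6·20° lon, +9·10° lat → SW at lon -60°, lat 0°.
Square 2, 8: +2·2° lon, +8·1° lat → SW at lon -56°, lat 8°.
Subsquare v=21, g=6: +21·0.0833333° lon, +6·0.0416667° lat → SW at lon -54.25°, lat 8.25°.
Cell spans 0.0833333° lon × 0.0416667° lat.
west -54.2500, east -54.1667.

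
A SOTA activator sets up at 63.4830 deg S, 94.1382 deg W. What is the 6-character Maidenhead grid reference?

EC26wm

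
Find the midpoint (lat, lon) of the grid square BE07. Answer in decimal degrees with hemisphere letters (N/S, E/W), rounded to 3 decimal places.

42.500° S, 159.000° W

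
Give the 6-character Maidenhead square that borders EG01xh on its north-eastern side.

Longitude subsquare x = 23; +1 → 24, wraps to 0 = a, carry into square.
Longitude square 0; +1 → 1.
Latitude subsquare h = 7; +1 → 8 = i.

EG11ai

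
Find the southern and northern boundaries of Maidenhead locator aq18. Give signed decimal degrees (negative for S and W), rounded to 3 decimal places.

Field A=0, Q=16: +0·20° lon, +16·10° lat → SW at lon -180°, lat 70°.
Square 1, 8: +1·2° lon, +8·1° lat → SW at lon -178°, lat 78°.
Cell spans 2° lon × 1° lat.
south 78.000, north 79.000.

78.000, 79.000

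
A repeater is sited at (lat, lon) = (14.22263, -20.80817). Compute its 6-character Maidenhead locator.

Add 180° to longitude and 90° to latitude: 159.1918, 104.2226.
Field: 159.1918/20 → 7 → H, 104.2226/10 → 10 → K; chars HK.
Square: 19.1918/2 → 9, 4.2226/1 → 4; chars 94.
Subsquare: 1.1918/0.0833333 → 14 → o, 0.2226/0.0416667 → 5 → f; chars of.

HK94of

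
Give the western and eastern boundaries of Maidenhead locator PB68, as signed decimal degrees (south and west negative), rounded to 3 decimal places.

132.000, 134.000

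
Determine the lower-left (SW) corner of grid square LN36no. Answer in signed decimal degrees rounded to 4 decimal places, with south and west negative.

Field L=11, N=13: +11·20° lon, +13·10° lat → SW at lon 40°, lat 40°.
Square 3, 6: +3·2° lon, +6·1° lat → SW at lon 46°, lat 46°.
Subsquare n=13, o=14: +13·0.0833333° lon, +14·0.0416667° lat → SW at lon 47.0833°, lat 46.5833°.
latitude 46.5833, longitude 47.0833.

46.5833, 47.0833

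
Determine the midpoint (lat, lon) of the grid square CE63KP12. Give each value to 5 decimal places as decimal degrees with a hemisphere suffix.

Field C=2, E=4: +2·20° lon, +4·10° lat → SW at lon -140°, lat -50°.
Square 6, 3: +6·2° lon, +3·1° lat → SW at lon -128°, lat -47°.
Subsquare k=10, p=15: +10·0.0833333° lon, +15·0.0416667° lat → SW at lon -127.167°, lat -46.375°.
Extended square 1, 2: +1·0.00833333° lon, +2·0.00416667° lat → SW at lon -127.158°, lat -46.3667°.
Cell spans 0.00833333° lon × 0.00416667° lat. Centre is SW corner plus half of each.
latitude 46.36458° S, longitude 127.15417° W.

46.36458° S, 127.15417° W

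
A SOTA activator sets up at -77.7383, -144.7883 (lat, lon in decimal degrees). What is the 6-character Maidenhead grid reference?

BB72og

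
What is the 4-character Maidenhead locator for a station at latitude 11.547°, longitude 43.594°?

Add 180° to longitude and 90° to latitude: 223.59, 101.55.
Field (20°×10°, letters A–R): 223.59/20 → 11 → L, 101.55/10 → 10 → K; chars LK.
Square (2°×1°, digits 0–9): 3.59/2 → 1, 1.55/1 → 1; chars 11.

LK11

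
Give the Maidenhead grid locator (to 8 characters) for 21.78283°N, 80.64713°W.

EL91qs27

Shift to the Maidenhead origin (180°W, 90°S): lon 99.35287, lat 111.78283.
Field: lon ⌊99.35287/20⌋ = 4 → E; lat ⌊111.78283/10⌋ = 11 → L.
Square: lon ⌊19.35287/2⌋ = 9; lat ⌊1.78283/1⌋ = 1.
Subsquare: lon ⌊1.35287/0.0833333⌋ = 16 → q; lat ⌊0.78283/0.0416667⌋ = 18 → s.
Extended square: lon ⌊0.01954/0.00833333⌋ = 2; lat ⌊0.03283/0.00416667⌋ = 7.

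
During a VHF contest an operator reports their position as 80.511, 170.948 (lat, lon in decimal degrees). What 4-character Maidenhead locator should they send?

Shift to the Maidenhead origin (180°W, 90°S): lon 350.95, lat 170.51.
Field: 350.95/20 → 17 → R, 170.51/10 → 17 → R; chars RR.
Square: 10.95/2 → 5, 0.51/1 → 0; chars 50.

RR50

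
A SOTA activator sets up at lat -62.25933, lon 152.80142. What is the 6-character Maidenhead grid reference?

QC67jr

Offset from 180°W / 90°S: lon 332.8014°, lat 27.7407°.
Field: lon ⌊332.8014/20⌋ = 16 → Q; lat ⌊27.7407/10⌋ = 2 → C.
Square: lon ⌊12.8014/2⌋ = 6; lat ⌊7.7407/1⌋ = 7.
Subsquare: lon ⌊0.8014/0.0833333⌋ = 9 → j; lat ⌊0.7407/0.0416667⌋ = 17 → r.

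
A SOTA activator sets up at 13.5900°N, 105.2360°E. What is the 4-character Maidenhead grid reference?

Offset from 180°W / 90°S: lon 285.24°, lat 103.59°.
Field: lon ⌊285.24/20⌋ = 14 → O; lat ⌊103.59/10⌋ = 10 → K.
Square: lon ⌊5.24/2⌋ = 2; lat ⌊3.59/1⌋ = 3.

OK23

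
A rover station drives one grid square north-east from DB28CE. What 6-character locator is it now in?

Longitude subsquare c = 2; +1 → 3 = d.
Latitude subsquare e = 4; +1 → 5 = f.

DB28df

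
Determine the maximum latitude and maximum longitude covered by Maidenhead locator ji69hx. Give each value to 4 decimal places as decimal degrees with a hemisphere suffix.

0.0000° N, 12.6667° E

Field J=9, I=8: +9·20° lon, +8·10° lat → SW at lon 0°, lat -10°.
Square 6, 9: +6·2° lon, +9·1° lat → SW at lon 12°, lat -1°.
Subsquare h=7, x=23: +7·0.0833333° lon, +23·0.0416667° lat → SW at lon 12.5833°, lat -0.0416667°.
Cell spans 0.0833333° lon × 0.0416667° lat. NE corner is SW corner plus one full cell.
latitude 0.0000° N, longitude 12.6667° E.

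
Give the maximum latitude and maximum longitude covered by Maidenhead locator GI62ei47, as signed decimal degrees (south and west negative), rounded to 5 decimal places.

Field G=6, I=8: +6·20° lon, +8·10° lat → SW at lon -60°, lat -10°.
Square 6, 2: +6·2° lon, +2·1° lat → SW at lon -48°, lat -8°.
Subsquare e=4, i=8: +4·0.0833333° lon, +8·0.0416667° lat → SW at lon -47.6667°, lat -7.66667°.
Extended square 4, 7: +4·0.00833333° lon, +7·0.00416667° lat → SW at lon -47.6333°, lat -7.6375°.
Cell spans 0.00833333° lon × 0.00416667° lat. NE corner is SW corner plus one full cell.
latitude -7.63333, longitude -47.62500.

-7.63333, -47.62500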